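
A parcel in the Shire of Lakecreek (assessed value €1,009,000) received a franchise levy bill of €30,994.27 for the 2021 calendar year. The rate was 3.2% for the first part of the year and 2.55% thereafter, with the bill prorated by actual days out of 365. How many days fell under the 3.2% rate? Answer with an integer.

Let d = days at the first rate; then 365 − d days at the second rate.
€1,009,000 × [3.2%·d + 2.55%·(365−d)] / 365 = €30,994.27
Solving gives d = 293, so the new rate took effect on 21 Oct 2021.

293 days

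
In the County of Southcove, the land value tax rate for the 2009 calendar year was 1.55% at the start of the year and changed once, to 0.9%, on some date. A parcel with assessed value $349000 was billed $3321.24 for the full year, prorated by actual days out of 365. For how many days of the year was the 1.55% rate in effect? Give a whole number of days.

29 days

Let d = days at the first rate; then 365 − d days at the second rate.
$349000 × [1.55%·d + 0.9%·(365−d)] / 365 = $3321.24
Solving gives d = 29, so the new rate took effect on 30 Jan 2009.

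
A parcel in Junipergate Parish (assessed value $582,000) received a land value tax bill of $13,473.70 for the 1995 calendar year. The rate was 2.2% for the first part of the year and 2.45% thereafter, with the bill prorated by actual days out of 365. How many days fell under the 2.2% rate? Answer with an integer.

Let d = days at the first rate; then 365 − d days at the second rate.
$582,000 × [2.2%·d + 2.45%·(365−d)] / 365 = $13,473.70
Solving gives d = 197, so the new rate took effect on July 17, 1995.

197 days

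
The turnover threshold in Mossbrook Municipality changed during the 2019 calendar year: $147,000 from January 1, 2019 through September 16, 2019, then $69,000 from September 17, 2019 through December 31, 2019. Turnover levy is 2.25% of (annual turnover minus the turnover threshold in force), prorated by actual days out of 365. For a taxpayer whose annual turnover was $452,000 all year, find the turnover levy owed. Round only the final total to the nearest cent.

January 1 – September 16, 2019: 259 days, exemption $147,000 → ($452,000 − $147,000) × 2.25% × 259/365 = $4,869.5548
September 17 – December 31, 2019: 106 days, exemption $69,000 → ($452,000 − $69,000) × 2.25% × 106/365 = $2,502.6164
Total = $7,372.1712

$7,372.17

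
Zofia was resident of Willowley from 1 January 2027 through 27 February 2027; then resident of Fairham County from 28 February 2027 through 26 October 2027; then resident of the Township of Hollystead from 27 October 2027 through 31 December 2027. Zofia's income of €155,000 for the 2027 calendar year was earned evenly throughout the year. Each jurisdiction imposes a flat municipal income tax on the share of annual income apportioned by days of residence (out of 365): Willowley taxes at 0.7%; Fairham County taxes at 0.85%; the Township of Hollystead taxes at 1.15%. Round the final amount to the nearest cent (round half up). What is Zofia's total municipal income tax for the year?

€1,364.64

Willowley, 1 January – 27 February 2027: 58 days → €155,000 × 0.7% × 58/365 = €172.4110
Fairham County, 28 February – 26 October 2027: 241 days → €155,000 × 0.85% × 241/365 = €869.9110
The Township of Hollystead, 27 October – 31 December 2027: 66 days → €155,000 × 1.15% × 66/365 = €322.3151
Total = €1,364.6370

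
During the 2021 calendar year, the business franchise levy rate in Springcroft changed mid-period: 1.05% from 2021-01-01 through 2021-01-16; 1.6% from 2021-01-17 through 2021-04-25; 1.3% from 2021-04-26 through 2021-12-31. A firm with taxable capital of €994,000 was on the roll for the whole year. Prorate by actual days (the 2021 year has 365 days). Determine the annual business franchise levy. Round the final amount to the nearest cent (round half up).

€13,621.88

2021-01-01 to 2021-01-16: 16 days at 1.05% → €994,000 × 1.05% × 16/365 = €457.5123
2021-01-17 to 2021-04-25: 99 days at 1.6% → €994,000 × 1.6% × 99/365 = €4,313.6877
2021-04-26 to 2021-12-31: 250 days at 1.3% → €994,000 × 1.3% × 250/365 = €8,850.6849
Total = €13,621.8849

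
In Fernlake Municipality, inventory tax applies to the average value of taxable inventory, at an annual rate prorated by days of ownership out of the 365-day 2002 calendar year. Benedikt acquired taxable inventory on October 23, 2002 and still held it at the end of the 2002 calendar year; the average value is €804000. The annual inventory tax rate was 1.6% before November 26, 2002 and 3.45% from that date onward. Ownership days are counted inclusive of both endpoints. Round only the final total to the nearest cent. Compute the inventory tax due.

€3934.09

October 23 – November 25, 2002: 34 days at 1.6% → €804000 × 1.6% × 34/365 = €1198.2904
November 26 – December 31, 2002: 36 days at 3.45% → €804000 × 3.45% × 36/365 = €2735.8027
Total = €3934.0932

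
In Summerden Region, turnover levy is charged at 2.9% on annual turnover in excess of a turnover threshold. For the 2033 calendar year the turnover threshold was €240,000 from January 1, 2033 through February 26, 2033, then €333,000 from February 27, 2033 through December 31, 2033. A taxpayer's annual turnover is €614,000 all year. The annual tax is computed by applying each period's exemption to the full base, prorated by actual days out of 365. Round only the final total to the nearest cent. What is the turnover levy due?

€8,570.18

January 1 – February 26, 2033: 57 days, exemption €240,000 → (€614,000 − €240,000) × 2.9% × 57/365 = €1,693.7589
February 27 – December 31, 2033: 308 days, exemption €333,000 → (€614,000 − €333,000) × 2.9% × 308/365 = €6,876.4164
Total = €8,570.1753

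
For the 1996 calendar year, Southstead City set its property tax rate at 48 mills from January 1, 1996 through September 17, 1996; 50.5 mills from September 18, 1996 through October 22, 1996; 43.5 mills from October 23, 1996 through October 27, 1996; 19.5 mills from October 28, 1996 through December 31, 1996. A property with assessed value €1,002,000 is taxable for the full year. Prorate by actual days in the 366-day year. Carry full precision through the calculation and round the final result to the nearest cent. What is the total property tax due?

January 1 – September 17, 1996: 261 days at 48 mills → €1,002,000 × 4.8% × 261/366 = €34,297.9672
September 18 – October 22, 1996: 35 days at 50.5 mills → €1,002,000 × 5.05% × 35/366 = €4,838.8934
October 23 – October 27, 1996: 5 days at 43.5 mills → €1,002,000 × 4.35% × 5/366 = €595.4508
October 28 – December 31, 1996: 65 days at 19.5 mills → €1,002,000 × 1.95% × 65/366 = €3,470.0410
Total = €43,202.3525

€43,202.35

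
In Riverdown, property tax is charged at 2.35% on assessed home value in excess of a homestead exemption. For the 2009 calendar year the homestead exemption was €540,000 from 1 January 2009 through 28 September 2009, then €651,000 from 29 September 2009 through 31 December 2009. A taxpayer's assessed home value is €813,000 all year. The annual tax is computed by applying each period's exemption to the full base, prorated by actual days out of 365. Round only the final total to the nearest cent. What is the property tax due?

1 January – 28 September 2009: 271 days, exemption €540,000 → (€813,000 − €540,000) × 2.35% × 271/365 = €4,763.2890
29 September – 31 December 2009: 94 days, exemption €651,000 → (€813,000 − €651,000) × 2.35% × 94/365 = €980.4329
Total = €5,743.7219

€5,743.72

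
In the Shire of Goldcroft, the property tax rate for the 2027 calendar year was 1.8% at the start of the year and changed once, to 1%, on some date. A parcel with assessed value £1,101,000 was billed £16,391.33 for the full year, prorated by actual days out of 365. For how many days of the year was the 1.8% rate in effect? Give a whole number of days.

Let d = days at the first rate; then 365 − d days at the second rate.
£1,101,000 × [1.8%·d + 1%·(365−d)] / 365 = £16,391.33
Solving gives d = 223, so the new rate took effect on 12 August 2027.

223 days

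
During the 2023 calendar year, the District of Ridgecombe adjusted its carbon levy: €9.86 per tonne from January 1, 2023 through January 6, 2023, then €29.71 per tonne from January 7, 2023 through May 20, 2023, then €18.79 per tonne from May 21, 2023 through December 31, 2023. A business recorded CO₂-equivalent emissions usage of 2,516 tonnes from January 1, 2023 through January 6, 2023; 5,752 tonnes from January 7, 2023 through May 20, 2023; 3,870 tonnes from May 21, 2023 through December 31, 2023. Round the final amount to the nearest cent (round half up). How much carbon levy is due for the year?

January 1 – January 6, 2023: 2,516 tonnes at €9.86/tonne → €24807.76
January 7 – May 20, 2023: 5,752 tonnes at €29.71/tonne → €170891.92
May 21 – December 31, 2023: 3,870 tonnes at €18.79/tonne → €72717.30

€268416.98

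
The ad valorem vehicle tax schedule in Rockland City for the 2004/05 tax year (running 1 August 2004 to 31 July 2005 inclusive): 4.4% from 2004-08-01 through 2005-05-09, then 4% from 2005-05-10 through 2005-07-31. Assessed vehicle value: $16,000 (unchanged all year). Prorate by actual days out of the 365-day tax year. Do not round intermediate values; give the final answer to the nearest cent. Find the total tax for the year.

2004-08-01 to 2005-05-09: 282 days at 4.4% → $16,000 × 4.4% × 282/365 = $543.9123
2005-05-10 to 2005-07-31: 83 days at 4% → $16,000 × 4% × 83/365 = $145.5342
Total = $689.4466

$689.45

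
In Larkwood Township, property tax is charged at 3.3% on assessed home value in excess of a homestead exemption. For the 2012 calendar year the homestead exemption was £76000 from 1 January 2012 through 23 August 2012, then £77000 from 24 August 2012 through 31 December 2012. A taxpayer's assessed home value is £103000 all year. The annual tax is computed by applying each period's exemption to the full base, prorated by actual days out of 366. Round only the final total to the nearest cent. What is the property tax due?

1 January – 23 August 2012: 236 days, exemption £76000 → (£103000 − £76000) × 3.3% × 236/366 = £574.5246
24 August – 31 December 2012: 130 days, exemption £77000 → (£103000 − £77000) × 3.3% × 130/366 = £304.7541
Total = £879.2787

£879.28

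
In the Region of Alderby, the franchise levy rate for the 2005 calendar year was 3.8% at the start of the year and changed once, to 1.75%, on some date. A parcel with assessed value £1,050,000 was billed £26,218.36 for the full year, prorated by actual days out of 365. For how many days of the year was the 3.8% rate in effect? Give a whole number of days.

Let d = days at the first rate; then 365 − d days at the second rate.
£1,050,000 × [3.8%·d + 1.75%·(365−d)] / 365 = £26,218.36
Solving gives d = 133, so the new rate took effect on 14 May 2005.

133 days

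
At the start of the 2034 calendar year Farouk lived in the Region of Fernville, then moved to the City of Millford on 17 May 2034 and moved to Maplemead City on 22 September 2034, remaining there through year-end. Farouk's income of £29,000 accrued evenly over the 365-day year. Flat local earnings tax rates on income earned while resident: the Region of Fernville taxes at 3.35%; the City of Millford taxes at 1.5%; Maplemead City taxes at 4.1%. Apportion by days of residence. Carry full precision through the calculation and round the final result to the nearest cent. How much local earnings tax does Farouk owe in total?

The Region of Fernville, 1 January – 16 May 2034: 136 days → £29,000 × 3.35% × 136/365 = £361.9836
The City of Millford, 17 May – 21 September 2034: 128 days → £29,000 × 1.5% × 128/365 = £152.5479
Maplemead City, 22 September – 31 December 2034: 101 days → £29,000 × 4.1% × 101/365 = £329.0110
Total = £843.5425

£843.54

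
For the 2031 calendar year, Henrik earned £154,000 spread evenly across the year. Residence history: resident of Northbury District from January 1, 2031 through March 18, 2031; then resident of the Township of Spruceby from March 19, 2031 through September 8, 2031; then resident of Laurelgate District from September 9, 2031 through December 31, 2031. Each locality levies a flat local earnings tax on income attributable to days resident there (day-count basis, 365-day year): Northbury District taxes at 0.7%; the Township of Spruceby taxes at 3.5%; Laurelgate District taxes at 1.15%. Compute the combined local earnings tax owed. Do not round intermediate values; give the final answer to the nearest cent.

Northbury District, January 1 – March 18, 2031: 77 days → £154,000 × 0.7% × 77/365 = £227.4137
The Township of Spruceby, March 19 – September 8, 2031: 174 days → £154,000 × 3.5% × 174/365 = £2,569.4795
Laurelgate District, September 9 – December 31, 2031: 114 days → £154,000 × 1.15% × 114/365 = £553.1342
Total = £3,350.0274

£3,350.03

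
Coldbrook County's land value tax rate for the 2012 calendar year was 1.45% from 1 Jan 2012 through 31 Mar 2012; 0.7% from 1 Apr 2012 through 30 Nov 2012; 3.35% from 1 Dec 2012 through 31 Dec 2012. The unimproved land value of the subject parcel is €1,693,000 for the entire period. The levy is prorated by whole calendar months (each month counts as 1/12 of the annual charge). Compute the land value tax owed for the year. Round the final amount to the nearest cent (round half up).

1 Jan – 31 Mar 2012: 3 months at 1.45% → €1,693,000 × 1.45% × 3/12 = €6,137.1250
1 Apr – 30 Nov 2012: 8 months at 0.7% → €1,693,000 × 0.7% × 8/12 = €7,900.6667
1 Dec – 31 Dec 2012: 1 month at 3.35% → €1,693,000 × 3.35% × 1/12 = €4,726.2917
Total = €18,764.0833

€18,764.08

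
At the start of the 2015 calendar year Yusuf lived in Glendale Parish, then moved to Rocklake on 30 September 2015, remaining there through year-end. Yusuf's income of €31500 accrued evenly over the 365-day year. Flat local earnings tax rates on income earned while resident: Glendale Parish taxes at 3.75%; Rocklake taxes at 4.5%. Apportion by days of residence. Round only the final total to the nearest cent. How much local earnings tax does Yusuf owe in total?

Glendale Parish, 1 January – 29 September 2015: 272 days → €31500 × 3.75% × 272/365 = €880.2740
Rocklake, 30 September – 31 December 2015: 93 days → €31500 × 4.5% × 93/365 = €361.1712
Total = €1241.4452

€1241.45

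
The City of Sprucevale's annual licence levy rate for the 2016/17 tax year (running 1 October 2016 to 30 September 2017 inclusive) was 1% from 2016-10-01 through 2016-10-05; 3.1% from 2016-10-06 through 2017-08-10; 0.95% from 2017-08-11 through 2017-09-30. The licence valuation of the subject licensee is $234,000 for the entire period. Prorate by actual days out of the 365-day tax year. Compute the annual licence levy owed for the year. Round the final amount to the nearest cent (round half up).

$6,483.72

2016-10-01 to 2016-10-05: 5 days at 1% → $234,000 × 1% × 5/365 = $32.0548
2016-10-06 to 2017-08-10: 309 days at 3.1% → $234,000 × 3.1% × 309/365 = $6,141.0575
2017-08-11 to 2017-09-30: 51 days at 0.95% → $234,000 × 0.95% × 51/365 = $310.6110
Total = $6,483.7233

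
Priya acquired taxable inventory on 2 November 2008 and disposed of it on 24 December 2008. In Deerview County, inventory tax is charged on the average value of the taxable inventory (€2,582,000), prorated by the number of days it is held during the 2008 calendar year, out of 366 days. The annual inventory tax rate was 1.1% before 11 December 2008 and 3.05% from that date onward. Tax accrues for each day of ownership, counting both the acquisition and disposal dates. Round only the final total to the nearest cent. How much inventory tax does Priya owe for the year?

2 November – 10 December 2008: 39 days at 1.1% → €2,582,000 × 1.1% × 39/366 = €3,026.4426
11 December – 24 December 2008: 14 days at 3.05% → €2,582,000 × 3.05% × 14/366 = €3,012.3333
Total = €6,038.7760

€6,038.78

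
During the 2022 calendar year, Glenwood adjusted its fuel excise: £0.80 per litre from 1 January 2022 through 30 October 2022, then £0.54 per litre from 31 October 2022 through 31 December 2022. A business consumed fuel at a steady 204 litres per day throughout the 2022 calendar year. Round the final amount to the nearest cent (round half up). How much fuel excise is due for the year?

1 January – 30 October 2022: 303 days × 204 litres/day = 61,812 litres at £0.80/litre → £49,449.60
31 October – 31 December 2022: 62 days × 204 litres/day = 12,648 litres at £0.54/litre → £6,829.92

£56,279.52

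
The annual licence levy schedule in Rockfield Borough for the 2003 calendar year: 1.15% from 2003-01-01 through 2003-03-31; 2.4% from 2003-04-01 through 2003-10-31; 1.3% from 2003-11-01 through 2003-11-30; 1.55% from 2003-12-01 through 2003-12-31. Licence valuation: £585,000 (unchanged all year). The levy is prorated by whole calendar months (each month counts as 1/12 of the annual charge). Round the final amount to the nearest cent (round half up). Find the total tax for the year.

2003-01-01 to 2003-03-31: 3 months at 1.15% → £585,000 × 1.15% × 3/12 = £1,681.8750
2003-04-01 to 2003-10-31: 7 months at 2.4% → £585,000 × 2.4% × 7/12 = £8,190.0000
2003-11-01 to 2003-11-30: 1 month at 1.3% → £585,000 × 1.3% × 1/12 = £633.7500
2003-12-01 to 2003-12-31: 1 month at 1.55% → £585,000 × 1.55% × 1/12 = £755.6250
Total = £11,261.2500

£11,261.25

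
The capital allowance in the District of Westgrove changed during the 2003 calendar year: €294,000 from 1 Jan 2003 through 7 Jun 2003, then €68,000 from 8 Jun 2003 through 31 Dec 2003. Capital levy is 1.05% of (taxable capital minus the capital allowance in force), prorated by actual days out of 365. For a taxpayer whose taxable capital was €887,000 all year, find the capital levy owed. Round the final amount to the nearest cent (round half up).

1 Jan – 7 Jun 2003: 158 days, exemption €294,000 → (€887,000 − €294,000) × 1.05% × 158/365 = €2,695.3068
8 Jun – 31 Dec 2003: 207 days, exemption €68,000 → (€887,000 − €68,000) × 1.05% × 207/365 = €4,876.9767
Total = €7,572.2836

€7,572.28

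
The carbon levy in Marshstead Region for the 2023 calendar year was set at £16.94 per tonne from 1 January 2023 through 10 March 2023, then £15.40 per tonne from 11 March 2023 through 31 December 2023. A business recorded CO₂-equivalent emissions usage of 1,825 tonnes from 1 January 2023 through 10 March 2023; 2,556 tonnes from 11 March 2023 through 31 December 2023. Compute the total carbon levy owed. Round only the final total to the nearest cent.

£70,277.90

1 January – 10 March 2023: 1,825 tonnes at £16.94/tonne → £30,915.50
11 March – 31 December 2023: 2,556 tonnes at £15.40/tonne → £39,362.40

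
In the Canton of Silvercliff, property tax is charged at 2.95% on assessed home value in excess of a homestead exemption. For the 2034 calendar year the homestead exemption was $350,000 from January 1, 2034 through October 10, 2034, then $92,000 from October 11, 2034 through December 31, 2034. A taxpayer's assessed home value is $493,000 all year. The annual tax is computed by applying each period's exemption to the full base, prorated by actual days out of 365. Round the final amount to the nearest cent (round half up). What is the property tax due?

$5,928.37

January 1 – October 10, 2034: 283 days, exemption $350,000 → ($493,000 − $350,000) × 2.95% × 283/365 = $3,270.7822
October 11 – December 31, 2034: 82 days, exemption $92,000 → ($493,000 − $92,000) × 2.95% × 82/365 = $2,657.5863
Total = $5,928.3685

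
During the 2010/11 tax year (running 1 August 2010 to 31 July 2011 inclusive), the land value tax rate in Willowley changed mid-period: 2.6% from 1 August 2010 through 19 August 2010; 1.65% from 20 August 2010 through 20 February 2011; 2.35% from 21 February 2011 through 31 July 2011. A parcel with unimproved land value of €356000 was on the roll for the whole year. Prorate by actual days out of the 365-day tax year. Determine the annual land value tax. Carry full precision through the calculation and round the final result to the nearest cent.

€7149.26

1 August – 19 August 2010: 19 days at 2.6% → €356000 × 2.6% × 19/365 = €481.8192
20 August 2010 – 20 February 2011: 185 days at 1.65% → €356000 × 1.65% × 185/365 = €2977.2329
21 February – 31 July 2011: 161 days at 2.35% → €356000 × 2.35% × 161/365 = €3690.2082
Total = €7149.2603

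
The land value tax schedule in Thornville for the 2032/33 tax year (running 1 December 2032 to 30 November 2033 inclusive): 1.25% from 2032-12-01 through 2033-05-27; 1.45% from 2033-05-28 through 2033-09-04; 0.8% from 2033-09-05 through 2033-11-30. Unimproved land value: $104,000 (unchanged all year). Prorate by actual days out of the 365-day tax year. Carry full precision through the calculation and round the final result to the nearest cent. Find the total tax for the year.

$1,245.44

2032-12-01 to 2033-05-27: 178 days at 1.25% → $104,000 × 1.25% × 178/365 = $633.9726
2033-05-28 to 2033-09-04: 100 days at 1.45% → $104,000 × 1.45% × 100/365 = $413.1507
2033-09-05 to 2033-11-30: 87 days at 0.8% → $104,000 × 0.8% × 87/365 = $198.3123
Total = $1,245.4356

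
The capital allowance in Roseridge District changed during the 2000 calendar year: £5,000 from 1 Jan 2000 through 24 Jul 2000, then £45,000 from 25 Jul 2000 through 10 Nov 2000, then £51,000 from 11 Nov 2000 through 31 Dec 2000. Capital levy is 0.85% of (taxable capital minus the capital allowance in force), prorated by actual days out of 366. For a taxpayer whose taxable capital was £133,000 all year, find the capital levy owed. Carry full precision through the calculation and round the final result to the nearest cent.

1 Jan – 24 Jul 2000: 206 days, exemption £5,000 → (£133,000 − £5,000) × 0.85% × 206/366 = £612.3716
25 Jul – 10 Nov 2000: 109 days, exemption £45,000 → (£133,000 − £45,000) × 0.85% × 109/366 = £222.7650
11 Nov – 31 Dec 2000: 51 days, exemption £51,000 → (£133,000 − £51,000) × 0.85% × 51/366 = £97.1230
Total = £932.2596

£932.26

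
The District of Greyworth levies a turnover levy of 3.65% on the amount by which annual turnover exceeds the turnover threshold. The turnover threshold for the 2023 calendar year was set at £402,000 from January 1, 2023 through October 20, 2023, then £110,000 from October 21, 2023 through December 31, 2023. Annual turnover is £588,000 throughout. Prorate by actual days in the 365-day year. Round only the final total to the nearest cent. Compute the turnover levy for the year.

January 1 – October 20, 2023: 293 days, exemption £402,000 → (£588,000 − £402,000) × 3.65% × 293/365 = £5,449.8000
October 21 – December 31, 2023: 72 days, exemption £110,000 → (£588,000 − £110,000) × 3.65% × 72/365 = £3,441.6000
Total = £8,891.4000

£8,891.40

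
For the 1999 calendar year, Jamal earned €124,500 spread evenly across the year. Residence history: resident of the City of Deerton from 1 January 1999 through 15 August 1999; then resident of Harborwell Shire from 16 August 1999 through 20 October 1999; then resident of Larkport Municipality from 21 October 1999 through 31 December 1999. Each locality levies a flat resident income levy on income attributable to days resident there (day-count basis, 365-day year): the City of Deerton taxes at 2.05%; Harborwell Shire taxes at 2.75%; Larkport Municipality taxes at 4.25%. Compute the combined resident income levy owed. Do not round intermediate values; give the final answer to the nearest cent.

€3,250.13

The City of Deerton, 1 January – 15 August 1999: 227 days → €124,500 × 2.05% × 227/365 = €1,587.2897
Harborwell Shire, 16 August – 20 October 1999: 66 days → €124,500 × 2.75% × 66/365 = €619.0890
Larkport Municipality, 21 October – 31 December 1999: 72 days → €124,500 × 4.25% × 72/365 = €1,043.7534
Total = €3,250.1322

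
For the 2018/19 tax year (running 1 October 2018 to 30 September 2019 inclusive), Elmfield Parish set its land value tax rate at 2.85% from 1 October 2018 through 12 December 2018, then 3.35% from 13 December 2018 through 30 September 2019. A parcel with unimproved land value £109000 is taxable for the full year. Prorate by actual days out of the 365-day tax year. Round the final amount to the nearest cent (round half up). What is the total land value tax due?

£3542.50

1 October – 12 December 2018: 73 days at 2.85% → £109000 × 2.85% × 73/365 = £621.3000
13 December 2018 – 30 September 2019: 292 days at 3.35% → £109000 × 3.35% × 292/365 = £2921.2000
Total = £3542.5000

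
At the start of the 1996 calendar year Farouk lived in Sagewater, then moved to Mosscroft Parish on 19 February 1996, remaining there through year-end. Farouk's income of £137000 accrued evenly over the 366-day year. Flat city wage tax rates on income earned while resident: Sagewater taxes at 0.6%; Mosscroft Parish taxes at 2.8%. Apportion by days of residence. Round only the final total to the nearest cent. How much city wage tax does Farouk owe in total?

£3432.49

Sagewater, 1 January – 18 February 1996: 49 days → £137000 × 0.6% × 49/366 = £110.0492
Mosscroft Parish, 19 February – 31 December 1996: 317 days → £137000 × 2.8% × 317/366 = £3322.4372
Total = £3432.4863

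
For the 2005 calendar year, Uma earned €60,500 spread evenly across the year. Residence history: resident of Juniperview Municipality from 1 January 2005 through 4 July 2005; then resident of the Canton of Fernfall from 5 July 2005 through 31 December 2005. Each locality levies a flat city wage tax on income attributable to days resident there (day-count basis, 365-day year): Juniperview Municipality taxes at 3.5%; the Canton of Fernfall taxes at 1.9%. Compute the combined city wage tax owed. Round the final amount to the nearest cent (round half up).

Juniperview Municipality, 1 January – 4 July 2005: 185 days → €60,500 × 3.5% × 185/365 = €1,073.2534
The Canton of Fernfall, 5 July – 31 December 2005: 180 days → €60,500 × 1.9% × 180/365 = €566.8767
Total = €1,640.1301

€1,640.13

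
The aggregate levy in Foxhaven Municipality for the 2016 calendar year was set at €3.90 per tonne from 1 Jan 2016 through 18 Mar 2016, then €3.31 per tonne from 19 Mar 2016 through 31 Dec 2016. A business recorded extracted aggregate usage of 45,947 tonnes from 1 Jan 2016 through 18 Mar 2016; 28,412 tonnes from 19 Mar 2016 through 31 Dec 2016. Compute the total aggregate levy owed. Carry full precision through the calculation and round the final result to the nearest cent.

€273,237.02

1 Jan – 18 Mar 2016: 45,947 tonnes at €3.90/tonne → €179,193.30
19 Mar – 31 Dec 2016: 28,412 tonnes at €3.31/tonne → €94,043.72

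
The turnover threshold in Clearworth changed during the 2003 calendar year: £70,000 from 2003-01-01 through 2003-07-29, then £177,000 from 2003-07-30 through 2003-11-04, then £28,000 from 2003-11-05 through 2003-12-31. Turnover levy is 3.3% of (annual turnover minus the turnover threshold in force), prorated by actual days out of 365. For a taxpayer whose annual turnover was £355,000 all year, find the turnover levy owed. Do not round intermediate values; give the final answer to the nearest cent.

£8,673.39

2003-01-01 to 2003-07-29: 210 days, exemption £70,000 → (£355,000 − £70,000) × 3.3% × 210/365 = £5,411.0959
2003-07-30 to 2003-11-04: 98 days, exemption £177,000 → (£355,000 − £177,000) × 3.3% × 98/365 = £1,577.1288
2003-11-05 to 2003-12-31: 57 days, exemption £28,000 → (£355,000 − £28,000) × 3.3% × 57/365 = £1,685.1699
Total = £8,673.3945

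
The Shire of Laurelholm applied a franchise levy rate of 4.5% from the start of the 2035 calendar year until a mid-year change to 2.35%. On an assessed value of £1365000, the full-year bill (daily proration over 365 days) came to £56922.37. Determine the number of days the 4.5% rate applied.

Let d = days at the first rate; then 365 − d days at the second rate.
£1365000 × [4.5%·d + 2.35%·(365−d)] / 365 = £56922.37
Solving gives d = 309, so the new rate took effect on 6 November 2035.

309 days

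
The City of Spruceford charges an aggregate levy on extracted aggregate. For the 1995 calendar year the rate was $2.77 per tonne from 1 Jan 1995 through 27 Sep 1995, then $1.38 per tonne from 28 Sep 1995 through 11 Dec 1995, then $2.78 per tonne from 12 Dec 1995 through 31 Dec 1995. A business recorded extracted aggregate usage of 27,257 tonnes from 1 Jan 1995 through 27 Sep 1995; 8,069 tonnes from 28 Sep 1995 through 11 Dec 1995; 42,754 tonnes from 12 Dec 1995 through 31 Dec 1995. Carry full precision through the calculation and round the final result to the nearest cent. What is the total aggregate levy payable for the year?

$205,493.23

1 Jan – 27 Sep 1995: 27,257 tonnes at $2.77/tonne → $75,501.89
28 Sep – 11 Dec 1995: 8,069 tonnes at $1.38/tonne → $11,135.22
12 Dec – 31 Dec 1995: 42,754 tonnes at $2.78/tonne → $118,856.12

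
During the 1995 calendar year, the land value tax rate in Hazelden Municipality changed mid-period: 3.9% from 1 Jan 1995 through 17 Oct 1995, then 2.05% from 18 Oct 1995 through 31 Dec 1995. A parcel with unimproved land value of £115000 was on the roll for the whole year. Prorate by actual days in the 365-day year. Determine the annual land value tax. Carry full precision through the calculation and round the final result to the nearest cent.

£4047.84

1 Jan – 17 Oct 1995: 290 days at 3.9% → £115000 × 3.9% × 290/365 = £3563.4247
18 Oct – 31 Dec 1995: 75 days at 2.05% → £115000 × 2.05% × 75/365 = £484.4178
Total = £4047.8425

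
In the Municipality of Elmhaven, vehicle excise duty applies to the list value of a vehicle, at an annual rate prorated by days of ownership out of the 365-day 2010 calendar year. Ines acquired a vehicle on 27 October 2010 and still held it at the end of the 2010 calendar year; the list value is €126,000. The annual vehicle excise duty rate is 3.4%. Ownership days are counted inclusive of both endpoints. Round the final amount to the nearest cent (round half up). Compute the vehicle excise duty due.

Days held (27 October – 31 December 2010): 66 out of 365
Tax = €126,000 × 3.4% × 66/365 = €774.6411

€774.64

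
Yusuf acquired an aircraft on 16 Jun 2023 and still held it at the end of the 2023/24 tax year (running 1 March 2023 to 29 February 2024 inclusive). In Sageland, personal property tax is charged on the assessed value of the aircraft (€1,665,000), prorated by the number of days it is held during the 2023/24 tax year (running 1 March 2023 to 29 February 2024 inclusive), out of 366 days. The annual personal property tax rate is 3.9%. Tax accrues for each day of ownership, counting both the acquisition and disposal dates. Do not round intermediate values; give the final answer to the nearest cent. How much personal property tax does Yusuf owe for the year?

€45,951.27

Days held (16 Jun 2023 – 29 Feb 2024): 259 out of 366
Tax = €1,665,000 × 3.9% × 259/366 = €45,951.2705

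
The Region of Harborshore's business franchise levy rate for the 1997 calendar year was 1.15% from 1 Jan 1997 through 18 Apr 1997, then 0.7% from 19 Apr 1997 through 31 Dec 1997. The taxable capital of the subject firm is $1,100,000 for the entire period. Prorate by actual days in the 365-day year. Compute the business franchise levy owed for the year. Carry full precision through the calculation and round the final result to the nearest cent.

$9,164.66

1 Jan – 18 Apr 1997: 108 days at 1.15% → $1,100,000 × 1.15% × 108/365 = $3,743.0137
19 Apr – 31 Dec 1997: 257 days at 0.7% → $1,100,000 × 0.7% × 257/365 = $5,421.6438
Total = $9,164.6575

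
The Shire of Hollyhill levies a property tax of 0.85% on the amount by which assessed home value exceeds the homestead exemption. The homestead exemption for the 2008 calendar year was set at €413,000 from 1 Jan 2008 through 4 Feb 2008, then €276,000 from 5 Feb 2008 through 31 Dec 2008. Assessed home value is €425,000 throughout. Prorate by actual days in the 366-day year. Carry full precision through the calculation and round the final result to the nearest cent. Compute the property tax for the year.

€1,155.14

1 Jan – 4 Feb 2008: 35 days, exemption €413,000 → (€425,000 − €413,000) × 0.85% × 35/366 = €9.7541
5 Feb – 31 Dec 2008: 331 days, exemption €276,000 → (€425,000 − €276,000) × 0.85% × 331/366 = €1,145.3866
Total = €1,155.1407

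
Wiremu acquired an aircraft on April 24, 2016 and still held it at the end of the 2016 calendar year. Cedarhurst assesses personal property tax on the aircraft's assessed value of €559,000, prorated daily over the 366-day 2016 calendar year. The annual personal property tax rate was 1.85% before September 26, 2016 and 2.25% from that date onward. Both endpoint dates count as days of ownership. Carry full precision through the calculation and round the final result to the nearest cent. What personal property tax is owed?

April 24 – September 25, 2016: 155 days at 1.85% → €559,000 × 1.85% × 155/366 = €4,379.5970
September 26 – December 31, 2016: 97 days at 2.25% → €559,000 × 2.25% × 97/366 = €3,333.3811
Total = €7,712.9781

€7,712.98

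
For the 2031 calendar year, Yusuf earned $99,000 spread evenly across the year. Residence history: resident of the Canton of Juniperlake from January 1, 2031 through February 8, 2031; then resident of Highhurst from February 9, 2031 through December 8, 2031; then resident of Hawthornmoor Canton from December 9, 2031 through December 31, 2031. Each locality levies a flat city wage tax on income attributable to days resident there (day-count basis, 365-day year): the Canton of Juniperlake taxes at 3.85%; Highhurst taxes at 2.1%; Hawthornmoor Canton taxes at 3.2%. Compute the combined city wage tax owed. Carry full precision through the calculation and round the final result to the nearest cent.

The Canton of Juniperlake, January 1 – February 8, 2031: 39 days → $99,000 × 3.85% × 39/365 = $407.2562
Highhurst, February 9 – December 8, 2031: 303 days → $99,000 × 2.1% × 303/365 = $1,725.8548
Hawthornmoor Canton, December 9 – December 31, 2031: 23 days → $99,000 × 3.2% × 23/365 = $199.6274
Total = $2,332.7384

$2,332.74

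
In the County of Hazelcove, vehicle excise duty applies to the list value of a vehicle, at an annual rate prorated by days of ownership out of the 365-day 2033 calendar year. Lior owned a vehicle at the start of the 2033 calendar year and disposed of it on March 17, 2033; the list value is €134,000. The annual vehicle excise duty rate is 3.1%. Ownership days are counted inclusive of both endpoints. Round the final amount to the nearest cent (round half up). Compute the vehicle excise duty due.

€864.94

Days held (January 1 – March 17, 2033): 76 out of 365
Tax = €134,000 × 3.1% × 76/365 = €864.9425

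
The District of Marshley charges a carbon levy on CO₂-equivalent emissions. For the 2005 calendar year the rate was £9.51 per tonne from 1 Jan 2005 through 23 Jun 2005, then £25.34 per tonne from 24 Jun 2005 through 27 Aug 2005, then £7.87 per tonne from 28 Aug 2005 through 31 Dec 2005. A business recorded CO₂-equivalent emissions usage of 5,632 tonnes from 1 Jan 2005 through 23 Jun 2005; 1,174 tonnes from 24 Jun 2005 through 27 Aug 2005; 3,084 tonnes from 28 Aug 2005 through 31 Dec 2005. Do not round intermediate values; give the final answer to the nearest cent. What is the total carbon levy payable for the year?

1 Jan – 23 Jun 2005: 5,632 tonnes at £9.51/tonne → £53,560.32
24 Jun – 27 Aug 2005: 1,174 tonnes at £25.34/tonne → £29,749.16
28 Aug – 31 Dec 2005: 3,084 tonnes at £7.87/tonne → £24,271.08

£107,580.56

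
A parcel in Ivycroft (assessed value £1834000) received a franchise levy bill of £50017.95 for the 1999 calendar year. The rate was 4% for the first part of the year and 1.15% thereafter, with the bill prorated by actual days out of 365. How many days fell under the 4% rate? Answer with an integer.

Let d = days at the first rate; then 365 − d days at the second rate.
£1834000 × [4%·d + 1.15%·(365−d)] / 365 = £50017.95
Solving gives d = 202, so the new rate took effect on 22 Jul 1999.

202 days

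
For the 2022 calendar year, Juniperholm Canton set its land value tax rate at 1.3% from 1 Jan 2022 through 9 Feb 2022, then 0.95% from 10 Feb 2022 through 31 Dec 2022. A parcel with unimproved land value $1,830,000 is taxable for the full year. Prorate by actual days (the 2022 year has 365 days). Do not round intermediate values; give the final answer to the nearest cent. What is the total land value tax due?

$18,086.92

1 Jan – 9 Feb 2022: 40 days at 1.3% → $1,830,000 × 1.3% × 40/365 = $2,607.1233
10 Feb – 31 Dec 2022: 325 days at 0.95% → $1,830,000 × 0.95% × 325/365 = $15,479.7945
Total = $18,086.9178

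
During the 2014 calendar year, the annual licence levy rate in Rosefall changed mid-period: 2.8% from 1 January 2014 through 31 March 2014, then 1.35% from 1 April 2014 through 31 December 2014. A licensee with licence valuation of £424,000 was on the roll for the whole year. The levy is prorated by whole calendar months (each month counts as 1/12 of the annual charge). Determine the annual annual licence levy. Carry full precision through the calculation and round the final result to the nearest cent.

£7,261.00

1 January – 31 March 2014: 3 months at 2.8% → £424,000 × 2.8% × 3/12 = £2,968.0000
1 April – 31 December 2014: 9 months at 1.35% → £424,000 × 1.35% × 9/12 = £4,293.0000
Total = £7,261.0000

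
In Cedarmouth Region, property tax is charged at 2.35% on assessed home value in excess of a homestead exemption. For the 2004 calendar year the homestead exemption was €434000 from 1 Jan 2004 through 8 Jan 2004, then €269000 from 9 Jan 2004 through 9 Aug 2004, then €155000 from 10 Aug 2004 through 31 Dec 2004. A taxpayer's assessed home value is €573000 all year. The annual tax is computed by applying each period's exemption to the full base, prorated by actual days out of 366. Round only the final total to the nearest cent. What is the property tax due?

1 Jan – 8 Jan 2004: 8 days, exemption €434000 → (€573000 − €434000) × 2.35% × 8/366 = €71.3989
9 Jan – 9 Aug 2004: 214 days, exemption €269000 → (€573000 − €269000) × 2.35% × 214/366 = €4177.0929
10 Aug – 31 Dec 2004: 144 days, exemption €155000 → (€573000 − €155000) × 2.35% × 144/366 = €3864.7869
Total = €8113.2787

€8113.28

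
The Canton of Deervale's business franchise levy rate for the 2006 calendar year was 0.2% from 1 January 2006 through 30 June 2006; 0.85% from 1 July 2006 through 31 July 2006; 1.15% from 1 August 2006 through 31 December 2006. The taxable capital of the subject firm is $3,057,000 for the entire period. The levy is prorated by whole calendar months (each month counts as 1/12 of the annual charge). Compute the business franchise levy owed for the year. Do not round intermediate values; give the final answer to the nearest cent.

$19,870.50

1 January – 30 June 2006: 6 months at 0.2% → $3,057,000 × 0.2% × 6/12 = $3,057.0000
1 July – 31 July 2006: 1 month at 0.85% → $3,057,000 × 0.85% × 1/12 = $2,165.3750
1 August – 31 December 2006: 5 months at 1.15% → $3,057,000 × 1.15% × 5/12 = $14,648.1250
Total = $19,870.5000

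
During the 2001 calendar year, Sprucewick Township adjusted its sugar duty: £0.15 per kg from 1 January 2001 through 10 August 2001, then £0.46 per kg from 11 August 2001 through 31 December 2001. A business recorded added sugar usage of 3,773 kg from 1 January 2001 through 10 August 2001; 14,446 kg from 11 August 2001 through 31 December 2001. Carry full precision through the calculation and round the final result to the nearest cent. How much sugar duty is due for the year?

1 January – 10 August 2001: 3,773 kg at £0.15/kg → £565.95
11 August – 31 December 2001: 14,446 kg at £0.46/kg → £6645.16

£7211.11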